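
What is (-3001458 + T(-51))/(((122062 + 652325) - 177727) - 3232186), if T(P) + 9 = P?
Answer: 1500759/1317763 ≈ 1.1389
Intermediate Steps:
T(P) = -9 + P
(-3001458 + T(-51))/(((122062 + 652325) - 177727) - 3232186) = (-3001458 + (-9 - 51))/(((122062 + 652325) - 177727) - 3232186) = (-3001458 - 60)/((774387 - 177727) - 3232186) = -3001518/(596660 - 3232186) = -3001518/(-2635526) = -3001518*(-1/2635526) = 1500759/1317763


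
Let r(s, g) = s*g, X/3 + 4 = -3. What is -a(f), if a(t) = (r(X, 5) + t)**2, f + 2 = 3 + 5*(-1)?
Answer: -11881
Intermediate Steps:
X = -21 (X = -12 + 3*(-3) = -12 - 9 = -21)
r(s, g) = g*s
f = -4 (f = -2 + (3 + 5*(-1)) = -2 + (3 - 5) = -2 - 2 = -4)
a(t) = (-105 + t)**2 (a(t) = (5*(-21) + t)**2 = (-105 + t)**2)
-a(f) = -(-105 - 4)**2 = -1*(-109)**2 = -1*11881 = -11881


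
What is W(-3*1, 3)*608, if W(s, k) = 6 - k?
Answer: 1824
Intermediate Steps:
W(-3*1, 3)*608 = (6 - 1*3)*608 = (6 - 3)*608 = 3*608 = 1824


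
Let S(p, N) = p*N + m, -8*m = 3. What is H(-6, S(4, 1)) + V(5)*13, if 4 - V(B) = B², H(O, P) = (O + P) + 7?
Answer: -2147/8 ≈ -268.38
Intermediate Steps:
m = -3/8 (m = -⅛*3 = -3/8 ≈ -0.37500)
S(p, N) = -3/8 + N*p (S(p, N) = p*N - 3/8 = N*p - 3/8 = -3/8 + N*p)
H(O, P) = 7 + O + P
V(B) = 4 - B²
H(-6, S(4, 1)) + V(5)*13 = (7 - 6 + (-3/8 + 1*4)) + (4 - 1*5²)*13 = (7 - 6 + (-3/8 + 4)) + (4 - 1*25)*13 = (7 - 6 + 29/8) + (4 - 25)*13 = 37/8 - 21*13 = 37/8 - 273 = -2147/8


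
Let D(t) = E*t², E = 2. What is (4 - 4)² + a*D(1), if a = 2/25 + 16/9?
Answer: 836/225 ≈ 3.7156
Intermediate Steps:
a = 418/225 (a = 2*(1/25) + 16*(⅑) = 2/25 + 16/9 = 418/225 ≈ 1.8578)
D(t) = 2*t²
(4 - 4)² + a*D(1) = (4 - 4)² + 418*(2*1²)/225 = 0² + 418*(2*1)/225 = 0 + (418/225)*2 = 0 + 836/225 = 836/225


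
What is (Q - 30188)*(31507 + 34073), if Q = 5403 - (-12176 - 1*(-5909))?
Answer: -1214410440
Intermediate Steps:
Q = 11670 (Q = 5403 - (-12176 + 5909) = 5403 - 1*(-6267) = 5403 + 6267 = 11670)
(Q - 30188)*(31507 + 34073) = (11670 - 30188)*(31507 + 34073) = -18518*65580 = -1214410440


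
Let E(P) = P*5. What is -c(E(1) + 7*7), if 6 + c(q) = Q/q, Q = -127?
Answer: 451/54 ≈ 8.3519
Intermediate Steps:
E(P) = 5*P
c(q) = -6 - 127/q
-c(E(1) + 7*7) = -(-6 - 127/(5*1 + 7*7)) = -(-6 - 127/(5 + 49)) = -(-6 - 127/54) = -1*(-451/54) = 451/54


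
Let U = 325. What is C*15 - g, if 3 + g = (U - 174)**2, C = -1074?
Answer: -38908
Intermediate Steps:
g = 22798 (g = -3 + (325 - 174)**2 = -3 + 151**2 = -3 + 22801 = 22798)
C*15 - g = -1074*15 - 1*22798 = -16110 - 22798 = -38908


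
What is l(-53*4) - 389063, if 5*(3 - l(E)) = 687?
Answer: -1945987/5 ≈ -3.8920e+5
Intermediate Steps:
l(E) = -672/5 (l(E) = 3 - ⅕*687 = 3 - 687/5 = -672/5)
l(-53*4) - 389063 = -672/5 - 389063 = -1945987/5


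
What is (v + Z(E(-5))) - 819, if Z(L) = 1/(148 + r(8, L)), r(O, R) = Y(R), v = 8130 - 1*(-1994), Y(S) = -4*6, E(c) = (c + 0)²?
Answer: 1153821/124 ≈ 9305.0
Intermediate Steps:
E(c) = c²
Y(S) = -24
v = 10124 (v = 8130 + 1994 = 10124)
r(O, R) = -24
Z(L) = 1/124 (Z(L) = 1/(148 - 24) = 1/124)
(v + Z(E(-5))) - 819 = (10124 + 1/124) - 819 = 1255377/124 - 819 = 1153821/124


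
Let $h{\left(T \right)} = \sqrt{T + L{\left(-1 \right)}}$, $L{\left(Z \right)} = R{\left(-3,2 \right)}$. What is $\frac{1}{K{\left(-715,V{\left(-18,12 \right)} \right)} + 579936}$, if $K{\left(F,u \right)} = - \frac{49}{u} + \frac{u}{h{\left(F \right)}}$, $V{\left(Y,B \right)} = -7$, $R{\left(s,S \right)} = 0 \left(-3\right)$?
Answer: $\frac{59237035}{34354103789012} - \frac{i \sqrt{715}}{34354103789012} \approx 1.7243 \cdot 10^{-6} - 7.7835 \cdot 10^{-13} i$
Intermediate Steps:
$R{\left(s,S \right)} = 0$
$L{\left(Z \right)} = 0$
$h{\left(T \right)} = \sqrt{T}$ ($h{\left(T \right)} = \sqrt{T + 0} = \sqrt{T}$)
$K{\left(F,u \right)} = - \frac{49}{u} + \frac{u}{\sqrt{F}}$
$\frac{1}{K{\left(-715,V{\left(-18,12 \right)} \right)} + 579936} = \frac{1}{\left(- \frac{49}{-7} - \frac{7}{i \sqrt{715}}\right) + 579936} = \frac{1}{\left(\left(-49\right) \left(- \frac{1}{7}\right) - 7 \left(- \frac{i \sqrt{715}}{715}\right)\right) + 579936} = \frac{1}{\left(7 + \frac{7 i \sqrt{715}}{715}\right) + 579936} = \frac{1}{579943 + \frac{7 i \sqrt{715}}{715}}$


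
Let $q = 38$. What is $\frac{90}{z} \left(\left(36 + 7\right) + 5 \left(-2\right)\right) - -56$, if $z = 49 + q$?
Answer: $\frac{2614}{29} \approx 90.138$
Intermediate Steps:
$z = 87$ ($z = 49 + 38 = 87$)
$\frac{90}{z} \left(\left(36 + 7\right) + 5 \left(-2\right)\right) - -56 = \frac{90}{87} \left(\left(36 + 7\right) + 5 \left(-2\right)\right) - -56 = 90 \cdot \frac{1}{87} \left(43 - 10\right) + 56 = \frac{30}{29} \cdot 33 + 56 = \frac{990}{29} + 56 = \frac{2614}{29}$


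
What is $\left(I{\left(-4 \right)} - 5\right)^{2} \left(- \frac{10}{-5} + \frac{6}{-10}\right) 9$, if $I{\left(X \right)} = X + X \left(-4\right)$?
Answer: $\frac{3087}{5} \approx 617.4$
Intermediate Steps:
$I{\left(X \right)} = - 3 X$ ($I{\left(X \right)} = X - 4 X = - 3 X$)
$\left(I{\left(-4 \right)} - 5\right)^{2} \left(- \frac{10}{-5} + \frac{6}{-10}\right) 9 = \left(\left(-3\right) \left(-4\right) - 5\right)^{2} \left(- \frac{10}{-5} + \frac{6}{-10}\right) 9 = \left(12 - 5\right)^{2} \left(\left(-10\right) \left(- \frac{1}{5}\right) + 6 \left(- \frac{1}{10}\right)\right) 9 = 7^{2} \left(2 - \frac{3}{5}\right) 9 = 49 \cdot \frac{7}{5} \cdot 9 = \frac{343}{5} \cdot 9 = \frac{3087}{5}$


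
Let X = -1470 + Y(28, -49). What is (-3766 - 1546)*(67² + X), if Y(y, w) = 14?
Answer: -16111296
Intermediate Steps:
X = -1456 (X = -1470 + 14 = -1456)
(-3766 - 1546)*(67² + X) = (-3766 - 1546)*(67² - 1456) = -5312*(4489 - 1456) = -5312*3033 = -16111296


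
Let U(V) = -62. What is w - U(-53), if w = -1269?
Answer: -1207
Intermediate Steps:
w - U(-53) = -1269 - 1*(-62) = -1269 + 62 = -1207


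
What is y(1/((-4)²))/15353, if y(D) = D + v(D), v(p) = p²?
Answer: 17/3930368 ≈ 4.3253e-6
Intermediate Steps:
y(D) = D + D²
y(1/((-4)²))/15353 = ((1 + 1/((-4)²))/((-4)²))/15353 = ((1 + 1/16)/16)*(1/15353) = ((1/16)*(17/16))*(1/15353) = (17/256)*(1/15353) = 17/3930368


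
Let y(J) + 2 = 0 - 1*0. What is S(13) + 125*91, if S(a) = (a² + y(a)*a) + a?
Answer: 11531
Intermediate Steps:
y(J) = -2 (y(J) = -2 + (0 - 1*0) = -2 + (0 + 0) = -2 + 0 = -2)
S(a) = a² - a (S(a) = (a² - 2*a) + a = a² - a)
S(13) + 125*91 = 13*(-1 + 13) + 125*91 = 13*12 + 11375 = 156 + 11375 = 11531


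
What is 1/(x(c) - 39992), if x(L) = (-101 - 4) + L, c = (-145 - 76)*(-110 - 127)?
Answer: 1/12280 ≈ 8.1433e-5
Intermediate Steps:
c = 52377 (c = -221*(-237) = 52377)
x(L) = -105 + L
1/(x(c) - 39992) = 1/((-105 + 52377) - 39992) = 1/(52272 - 39992) = 1/12280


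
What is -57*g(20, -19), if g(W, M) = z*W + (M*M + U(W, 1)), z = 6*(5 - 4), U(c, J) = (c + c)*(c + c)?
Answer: -118617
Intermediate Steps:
U(c, J) = 4*c² (U(c, J) = (2*c)*(2*c) = 4*c²)
z = 6 (z = 6*1 = 6)
g(W, M) = M² + 4*W² + 6*W (g(W, M) = 6*W + (M*M + 4*W²) = 6*W + (M² + 4*W²) = M² + 4*W² + 6*W)
-57*g(20, -19) = -57*((-19)² + 4*20² + 6*20) = -57*(361 + 4*400 + 120) = -57*(361 + 1600 + 120) = -57*2081 = -118617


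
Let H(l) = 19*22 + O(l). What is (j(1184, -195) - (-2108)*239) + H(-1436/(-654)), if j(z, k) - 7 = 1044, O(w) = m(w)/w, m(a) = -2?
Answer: 181395552/359 ≈ 5.0528e+5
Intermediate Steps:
O(w) = -2/w
H(l) = 418 - 2/l (H(l) = 19*22 - 2/l = 418 - 2/l)
j(z, k) = 1051 (j(z, k) = 7 + 1044 = 1051)
(j(1184, -195) - (-2108)*239) + H(-1436/(-654)) = (1051 - (-2108)*239) + (418 - 2/((-1436/(-654)))) = (1051 - 1*(-503812)) + (418 - 2/((-1436*(-1/654)))) = (1051 + 503812) + (418 - 2/718/327) = 504863 + (418 - 2*327/718) = 504863 + (418 - 327/359) = 504863 + 149735/359 = 181395552/359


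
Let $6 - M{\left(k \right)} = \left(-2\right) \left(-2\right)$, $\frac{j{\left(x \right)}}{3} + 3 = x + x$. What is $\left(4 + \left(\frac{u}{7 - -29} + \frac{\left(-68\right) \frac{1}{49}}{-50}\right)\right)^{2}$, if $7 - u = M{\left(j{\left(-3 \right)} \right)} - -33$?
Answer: $\frac{1283860561}{121550625} \approx 10.562$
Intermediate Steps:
$j{\left(x \right)} = -9 + 6 x$ ($j{\left(x \right)} = -9 + 3 \left(x + x\right) = -9 + 3 \cdot 2 x = -9 + 6 x$)
$M{\left(k \right)} = 2$ ($M{\left(k \right)} = 6 - \left(-2\right) \left(-2\right) = 6 - 4 = 2$)
$u = -28$ ($u = 7 - \left(2 - -33\right) = 7 - \left(2 + 33\right) = 7 - 35 = -28$)
$\left(4 + \left(\frac{u}{7 - -29} + \frac{\left(-68\right) \frac{1}{49}}{-50}\right)\right)^{2} = \left(4 + \left(- \frac{28}{7 - -29} + \frac{\left(-68\right) \frac{1}{49}}{-50}\right)\right)^{2} = \left(4 + \left(- \frac{28}{7 + 29} + \left(-68\right) \frac{1}{49} \left(- \frac{1}{50}\right)\right)\right)^{2} = \left(4 - \left(- \frac{34}{1225} + \frac{28}{36}\right)\right)^{2} = \left(4 + \left(\left(-28\right) \frac{1}{36} + \frac{34}{1225}\right)\right)^{2} = \left(4 + \left(- \frac{7}{9} + \frac{34}{1225}\right)\right)^{2} = \left(4 - \frac{8269}{11025}\right)^{2} = \left(\frac{35831}{11025}\right)^{2} = \frac{1283860561}{121550625}$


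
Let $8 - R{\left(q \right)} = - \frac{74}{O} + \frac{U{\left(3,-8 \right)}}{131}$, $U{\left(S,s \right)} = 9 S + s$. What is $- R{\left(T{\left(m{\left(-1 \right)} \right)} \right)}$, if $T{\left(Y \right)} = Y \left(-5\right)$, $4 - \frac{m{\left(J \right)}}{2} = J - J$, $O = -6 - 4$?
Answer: $- \frac{298}{655} \approx -0.45496$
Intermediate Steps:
$O = -10$ ($O = -6 - 4 = -10$)
$U{\left(S,s \right)} = s + 9 S$
$m{\left(J \right)} = 8$ ($m{\left(J \right)} = 8 - 2 \left(J - J\right) = 8 - 0 = 8 + 0 = 8$)
$T{\left(Y \right)} = - 5 Y$
$R{\left(q \right)} = \frac{298}{655}$ ($R{\left(q \right)} = 8 - \left(- \frac{74}{-10} + \frac{-8 + 9 \cdot 3}{131}\right) = 8 - \left(\left(-74\right) \left(- \frac{1}{10}\right) + \left(-8 + 27\right) \frac{1}{131}\right) = 8 - \left(\frac{37}{5} + 19 \cdot \frac{1}{131}\right) = 8 - \left(\frac{37}{5} + \frac{19}{131}\right) = 8 - \frac{4942}{655} = \frac{298}{655}$)
$- R{\left(T{\left(m{\left(-1 \right)} \right)} \right)} = \left(-1\right) \frac{298}{655} = - \frac{298}{655}$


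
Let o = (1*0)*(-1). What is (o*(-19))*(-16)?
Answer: 0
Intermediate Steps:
o = 0 (o = 0*(-1) = 0)
(o*(-19))*(-16) = (0*(-19))*(-16) = 0*(-16) = 0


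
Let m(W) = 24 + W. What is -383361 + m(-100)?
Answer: -383437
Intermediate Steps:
-383361 + m(-100) = -383361 + (24 - 100) = -383361 - 76 = -383437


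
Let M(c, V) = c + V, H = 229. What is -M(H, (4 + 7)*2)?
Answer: -251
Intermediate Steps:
M(c, V) = V + c
-M(H, (4 + 7)*2) = -((4 + 7)*2 + 229) = -(11*2 + 229) = -(22 + 229) = -1*251 = -251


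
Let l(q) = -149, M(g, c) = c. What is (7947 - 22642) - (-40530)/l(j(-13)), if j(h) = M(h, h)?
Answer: -2230085/149 ≈ -14967.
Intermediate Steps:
j(h) = h
(7947 - 22642) - (-40530)/l(j(-13)) = (7947 - 22642) - (-40530)/(-149) = -14695 - (-40530)*(-1)/149 = -14695 - 1*40530/149 = -14695 - 40530/149 = -2230085/149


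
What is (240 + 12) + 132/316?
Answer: 19941/79 ≈ 252.42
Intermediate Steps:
(240 + 12) + 132/316 = 252 + 132*(1/316) = 252 + 33/79 = 19941/79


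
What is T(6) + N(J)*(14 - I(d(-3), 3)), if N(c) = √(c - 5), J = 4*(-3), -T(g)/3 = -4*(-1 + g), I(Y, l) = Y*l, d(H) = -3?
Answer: 60 + 23*I*√17 ≈ 60.0 + 94.831*I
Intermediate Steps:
T(g) = -12 + 12*g (T(g) = -(-12)*(-1 + g) = -3*(4 - 4*g) = -12 + 12*g)
J = -12
N(c) = √(-5 + c)
T(6) + N(J)*(14 - I(d(-3), 3)) = (-12 + 12*6) + √(-5 - 12)*(14 - (-3)*3) = (-12 + 72) + √(-17)*(14 - 1*(-9)) = 60 + (I*√17)*(14 + 9) = 60 + (I*√17)*23 = 60 + 23*I*√17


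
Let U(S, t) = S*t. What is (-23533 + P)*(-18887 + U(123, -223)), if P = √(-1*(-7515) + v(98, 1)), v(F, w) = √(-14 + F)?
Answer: 1089954428 - 46316*√(7515 + 2*√21) ≈ 1.0859e+9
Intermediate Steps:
P = √(7515 + 2*√21) (P = √(-1*(-7515) + √(-14 + 98)) = √(7515 + √84) = √(7515 + 2*√21) ≈ 86.742)
(-23533 + P)*(-18887 + U(123, -223)) = (-23533 + √(7515 + 2*√21))*(-18887 + 123*(-223)) = (-23533 + √(7515 + 2*√21))*(-18887 - 27429) = (-23533 + √(7515 + 2*√21))*(-46316) = 1089954428 - 46316*√(7515 + 2*√21)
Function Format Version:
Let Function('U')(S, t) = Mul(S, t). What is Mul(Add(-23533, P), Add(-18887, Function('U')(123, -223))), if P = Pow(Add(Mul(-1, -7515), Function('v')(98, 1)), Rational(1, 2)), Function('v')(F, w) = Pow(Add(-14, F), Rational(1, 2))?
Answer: Add(1089954428, Mul(-46316, Pow(Add(7515, Mul(2, Pow(21, Rational(1, 2)))), Rational(1, 2)))) ≈ 1.0859e+9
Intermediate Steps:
P = Pow(Add(7515, Mul(2, Pow(21, Rational(1, 2)))), Rational(1, 2)) (P = Pow(Add(Mul(-1, -7515), Pow(Add(-14, 98), Rational(1, 2))), Rational(1, 2)) = Pow(Add(7515, Pow(84, Rational(1, 2))), Rational(1, 2)) = Pow(Add(7515, Mul(2, Pow(21, Rational(1, 2)))), Rational(1, 2)) ≈ 86.742)
Mul(Add(-23533, P), Add(-18887, Function('U')(123, -223))) = Mul(Add(-23533, Pow(Add(7515, Mul(2, Pow(21, Rational(1, 2)))), Rational(1, 2))), Add(-18887, Mul(123, -223))) = Mul(Add(-23533, Pow(Add(7515, Mul(2, Pow(21, Rational(1, 2)))), Rational(1, 2))), Add(-18887, -27429)) = Mul(Add(-23533, Pow(Add(7515, Mul(2, Pow(21, Rational(1, 2)))), Rational(1, 2))), -46316) = Add(1089954428, Mul(-46316, Pow(Add(7515, Mul(2, Pow(21, Rational(1, 2)))), Rational(1, 2))))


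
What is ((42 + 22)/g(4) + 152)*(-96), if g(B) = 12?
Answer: -15104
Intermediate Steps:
((42 + 22)/g(4) + 152)*(-96) = ((42 + 22)/12 + 152)*(-96) = (64*(1/12) + 152)*(-96) = (16/3 + 152)*(-96) = (472/3)*(-96) = -15104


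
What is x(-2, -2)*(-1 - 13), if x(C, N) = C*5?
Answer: 140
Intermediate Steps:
x(C, N) = 5*C
x(-2, -2)*(-1 - 13) = (5*(-2))*(-1 - 13) = -10*(-14) = 140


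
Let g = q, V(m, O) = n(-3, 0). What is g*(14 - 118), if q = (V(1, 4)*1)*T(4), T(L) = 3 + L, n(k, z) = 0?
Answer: 0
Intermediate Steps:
V(m, O) = 0
q = 0 (q = (0*1)*(3 + 4) = 0*7 = 0)
g = 0
g*(14 - 118) = 0*(14 - 118) = 0*(-104) = 0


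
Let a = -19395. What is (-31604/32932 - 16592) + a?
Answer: -296288872/8233 ≈ -35988.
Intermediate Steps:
(-31604/32932 - 16592) + a = (-31604/32932 - 16592) - 19395 = (-31604*1/32932 - 16592) - 19395 = (-7901/8233 - 16592) - 19395 = -136609837/8233 - 19395 = -296288872/8233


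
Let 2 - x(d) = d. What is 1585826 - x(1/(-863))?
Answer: 1368566111/863 ≈ 1.5858e+6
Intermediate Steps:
x(d) = 2 - d
1585826 - x(1/(-863)) = 1585826 - (2 - 1/(-863)) = 1585826 - (2 - 1*(-1/863)) = 1585826 - (2 + 1/863) = 1585826 - 1*1727/863 = 1585826 - 1727/863 = 1368566111/863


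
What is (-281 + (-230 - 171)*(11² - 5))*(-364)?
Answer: 17034108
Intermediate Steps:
(-281 + (-230 - 171)*(11² - 5))*(-364) = (-281 - 401*(121 - 5))*(-364) = (-281 - 401*116)*(-364) = (-281 - 46516)*(-364) = -46797*(-364) = 17034108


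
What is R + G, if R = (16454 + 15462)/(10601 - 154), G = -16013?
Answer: -167255895/10447 ≈ -16010.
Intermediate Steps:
R = 31916/10447 ≈ 3.0550
R + G = 31916/10447 - 16013 = -167255895/10447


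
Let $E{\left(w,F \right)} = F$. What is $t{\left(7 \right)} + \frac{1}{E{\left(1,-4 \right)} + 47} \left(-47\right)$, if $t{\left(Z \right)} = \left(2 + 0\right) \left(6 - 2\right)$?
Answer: $\frac{297}{43} \approx 6.907$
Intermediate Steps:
$t{\left(Z \right)} = 8$ ($t{\left(Z \right)} = 2 \cdot 4 = 8$)
$t{\left(7 \right)} + \frac{1}{E{\left(1,-4 \right)} + 47} \left(-47\right) = 8 + \frac{1}{-4 + 47} \left(-47\right) = 8 + \frac{1}{43} \left(-47\right) = 8 - \frac{47}{43} = \frac{297}{43}$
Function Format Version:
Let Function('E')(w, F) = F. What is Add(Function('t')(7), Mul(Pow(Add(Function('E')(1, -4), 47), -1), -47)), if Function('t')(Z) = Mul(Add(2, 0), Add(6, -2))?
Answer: Rational(297, 43) ≈ 6.9070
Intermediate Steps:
Function('t')(Z) = 8 (Function('t')(Z) = Mul(2, 4) = 8)
Add(Function('t')(7), Mul(Pow(Add(Function('E')(1, -4), 47), -1), -47)) = Add(8, Mul(Pow(Add(-4, 47), -1), -47)) = Add(8, Mul(Pow(43, -1), -47)) = Add(8, Mul(Rational(1, 43), -47)) = Add(8, Rational(-47, 43)) = Rational(297, 43)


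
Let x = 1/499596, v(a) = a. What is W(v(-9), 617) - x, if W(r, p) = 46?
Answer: 22981415/499596 ≈ 46.000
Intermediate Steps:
x = 1/499596 ≈ 2.0016e-6
W(v(-9), 617) - x = 46 - 1*1/499596 = 46 - 1/499596 = 22981415/499596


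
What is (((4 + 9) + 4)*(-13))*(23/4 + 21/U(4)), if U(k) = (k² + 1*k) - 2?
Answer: -18343/12 ≈ -1528.6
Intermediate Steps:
U(k) = -2 + k + k² (U(k) = (k² + k) - 2 = (k + k²) - 2 = -2 + k + k²)
(((4 + 9) + 4)*(-13))*(23/4 + 21/U(4)) = (((4 + 9) + 4)*(-13))*(23/4 + 21/(-2 + 4 + 4²)) = ((13 + 4)*(-13))*(23*(¼) + 21/(-2 + 4 + 16)) = (17*(-13))*(23/4 + 21/18) = -221*(23/4 + 21*(1/18)) = -221*(23/4 + 7/6) = -221*83/12 = -18343/12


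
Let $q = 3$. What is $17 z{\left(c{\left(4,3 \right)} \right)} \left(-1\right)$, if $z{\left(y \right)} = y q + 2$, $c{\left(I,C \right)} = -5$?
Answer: $221$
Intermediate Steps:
$z{\left(y \right)} = 2 + 3 y$ ($z{\left(y \right)} = y 3 + 2 = 3 y + 2 = 2 + 3 y$)
$17 z{\left(c{\left(4,3 \right)} \right)} \left(-1\right) = 17 \left(2 + 3 \left(-5\right)\right) \left(-1\right) = 17 \left(2 - 15\right) \left(-1\right) = 17 \left(-13\right) \left(-1\right) = \left(-221\right) \left(-1\right) = 221$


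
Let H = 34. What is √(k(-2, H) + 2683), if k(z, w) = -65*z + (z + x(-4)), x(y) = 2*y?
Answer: √2803 ≈ 52.943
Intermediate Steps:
k(z, w) = -8 - 64*z (k(z, w) = -65*z + (z + 2*(-4)) = -65*z + (z - 8) = -65*z + (-8 + z) = -8 - 64*z)
√(k(-2, H) + 2683) = √((-8 - 64*(-2)) + 2683) = √((-8 + 128) + 2683) = √(120 + 2683) = √2803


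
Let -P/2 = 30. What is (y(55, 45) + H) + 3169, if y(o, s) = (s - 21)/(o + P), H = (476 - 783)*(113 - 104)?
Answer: 2006/5 ≈ 401.20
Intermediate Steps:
P = -60 (P = -2*30 = -60)
H = -2763 (H = -307*9 = -2763)
y(o, s) = (-21 + s)/(-60 + o) (y(o, s) = (s - 21)/(o - 60) = (-21 + s)/(-60 + o))
(y(55, 45) + H) + 3169 = ((-21 + 45)/(-60 + 55) - 2763) + 3169 = (24/(-5) - 2763) + 3169 = (-⅕*24 - 2763) + 3169 = (-24/5 - 2763) + 3169 = -13839/5 + 3169 = 2006/5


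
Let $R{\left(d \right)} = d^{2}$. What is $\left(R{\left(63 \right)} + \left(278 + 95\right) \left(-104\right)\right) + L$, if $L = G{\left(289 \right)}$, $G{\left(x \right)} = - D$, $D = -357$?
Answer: $-34466$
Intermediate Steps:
$G{\left(x \right)} = 357$ ($G{\left(x \right)} = \left(-1\right) \left(-357\right) = 357$)
$L = 357$
$\left(R{\left(63 \right)} + \left(278 + 95\right) \left(-104\right)\right) + L = \left(63^{2} + \left(278 + 95\right) \left(-104\right)\right) + 357 = \left(3969 + 373 \left(-104\right)\right) + 357 = \left(3969 - 38792\right) + 357 = -34823 + 357 = -34466$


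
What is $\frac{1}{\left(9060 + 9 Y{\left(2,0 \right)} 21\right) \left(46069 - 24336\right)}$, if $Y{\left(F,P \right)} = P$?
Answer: $\frac{1}{196900980} \approx 5.0787 \cdot 10^{-9}$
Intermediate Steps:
$\frac{1}{\left(9060 + 9 Y{\left(2,0 \right)} 21\right) \left(46069 - 24336\right)} = \frac{1}{\left(9060 + 9 \cdot 0 \cdot 21\right) \left(46069 - 24336\right)} = \frac{1}{\left(9060 + 0 \cdot 21\right) 21733} = \frac{1}{\left(9060 + 0\right) 21733} = \frac{1}{9060 \cdot 21733} = \frac{1}{196900980}$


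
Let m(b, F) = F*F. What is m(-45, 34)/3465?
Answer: 1156/3465 ≈ 0.33362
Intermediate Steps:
m(b, F) = F²
m(-45, 34)/3465 = 34²/3465 = 1156*(1/3465) = 1156/3465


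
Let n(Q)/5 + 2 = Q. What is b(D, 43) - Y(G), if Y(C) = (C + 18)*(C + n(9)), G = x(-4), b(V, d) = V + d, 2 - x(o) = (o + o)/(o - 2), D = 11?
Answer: -5506/9 ≈ -611.78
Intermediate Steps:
n(Q) = -10 + 5*Q
x(o) = 2 - 2*o/(-2 + o) (x(o) = 2 - (o + o)/(o - 2) = 2 - 2*o/(-2 + o))
G = ⅔ (G = -4/(-2 - 4) = -4/(-6) = -4*(-⅙) = ⅔ ≈ 0.66667)
Y(C) = (18 + C)*(35 + C) (Y(C) = (C + 18)*(C + (-10 + 5*9)) = (18 + C)*(C + (-10 + 45)) = (18 + C)*(C + 35) = (18 + C)*(35 + C))
b(D, 43) - Y(G) = (11 + 43) - (630 + (⅔)² + 53*(⅔)) = 54 - (630 + 4/9 + 106/3) = 54 - 1*5992/9 = 54 - 5992/9 = -5506/9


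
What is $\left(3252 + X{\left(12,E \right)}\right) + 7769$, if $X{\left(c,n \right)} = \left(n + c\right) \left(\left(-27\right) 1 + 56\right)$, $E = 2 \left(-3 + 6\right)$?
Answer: $11543$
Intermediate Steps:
$E = 6$ ($E = 2 \cdot 3 = 6$)
$X{\left(c,n \right)} = 29 c + 29 n$ ($X{\left(c,n \right)} = \left(c + n\right) \left(-27 + 56\right) = \left(c + n\right) 29 = 29 c + 29 n$)
$\left(3252 + X{\left(12,E \right)}\right) + 7769 = \left(3252 + \left(29 \cdot 12 + 29 \cdot 6\right)\right) + 7769 = \left(3252 + \left(348 + 174\right)\right) + 7769 = \left(3252 + 522\right) + 7769 = 3774 + 7769 = 11543$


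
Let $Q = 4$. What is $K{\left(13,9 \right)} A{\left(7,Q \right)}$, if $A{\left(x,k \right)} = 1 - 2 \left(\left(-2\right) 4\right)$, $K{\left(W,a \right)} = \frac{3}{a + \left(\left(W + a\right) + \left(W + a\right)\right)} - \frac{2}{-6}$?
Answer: $\frac{1054}{159} \approx 6.6289$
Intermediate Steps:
$K{\left(W,a \right)} = \frac{1}{3} + \frac{3}{2 W + 3 a}$ ($K{\left(W,a \right)} = \frac{3}{a + \left(2 W + 2 a\right)} - - \frac{1}{3} = \frac{3}{2 W + 3 a} + \frac{1}{3} = \frac{1}{3} + \frac{3}{2 W + 3 a}$)
$A{\left(x,k \right)} = 17$ ($A{\left(x,k \right)} = 1 - -16 = 1 + 16 = 17$)
$K{\left(13,9 \right)} A{\left(7,Q \right)} = \frac{9 + 2 \cdot 13 + 3 \cdot 9}{3 \left(2 \cdot 13 + 3 \cdot 9\right)} 17 = \frac{9 + 26 + 27}{3 \left(26 + 27\right)} 17 = \frac{1}{3} \cdot \frac{1}{53} \cdot 62 \cdot 17 = \frac{62}{159} \cdot 17 = \frac{1054}{159}$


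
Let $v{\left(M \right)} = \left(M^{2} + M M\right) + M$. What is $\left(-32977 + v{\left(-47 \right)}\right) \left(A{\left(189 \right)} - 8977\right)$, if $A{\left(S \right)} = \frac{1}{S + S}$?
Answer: $\frac{48534441415}{189} \approx 2.568 \cdot 10^{8}$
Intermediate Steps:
$v{\left(M \right)} = M + 2 M^{2}$ ($v{\left(M \right)} = \left(M^{2} + M^{2}\right) + M = 2 M^{2} + M = M + 2 M^{2}$)
$A{\left(S \right)} = \frac{1}{2 S}$
$\left(-32977 + v{\left(-47 \right)}\right) \left(A{\left(189 \right)} - 8977\right) = \left(-32977 - 47 \left(1 + 2 \left(-47\right)\right)\right) \left(\frac{1}{2 \cdot 189} - 8977\right) = \left(-32977 - 47 \left(1 - 94\right)\right) \left(\frac{1}{2} \cdot \frac{1}{189} - 8977\right) = \left(-32977 - -4371\right) \left(\frac{1}{378} - 8977\right) = \left(-32977 + 4371\right) \left(- \frac{3393305}{378}\right) = \left(-28606\right) \left(- \frac{3393305}{378}\right) = \frac{48534441415}{189}$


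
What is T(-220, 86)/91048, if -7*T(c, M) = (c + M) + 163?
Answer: -29/637336 ≈ -4.5502e-5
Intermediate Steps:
T(c, M) = -163/7 - M/7 - c/7 (T(c, M) = -((c + M) + 163)/7 = -((M + c) + 163)/7 = -(163 + M + c)/7 = -163/7 - M/7 - c/7)
T(-220, 86)/91048 = (-163/7 - 1/7*86 - 1/7*(-220))/91048 = (-163/7 - 86/7 + 220/7)*(1/91048) = -29/7*1/91048 = -29/637336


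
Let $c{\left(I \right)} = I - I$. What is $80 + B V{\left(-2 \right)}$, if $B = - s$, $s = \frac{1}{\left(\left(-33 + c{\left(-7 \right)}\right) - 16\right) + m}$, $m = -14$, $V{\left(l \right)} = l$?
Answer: $\frac{5038}{63} \approx 79.968$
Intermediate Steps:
$c{\left(I \right)} = 0$
$s = - \frac{1}{63}$ ($s = \frac{1}{\left(\left(-33 + 0\right) - 16\right) - 14} = \frac{1}{\left(-33 - 16\right) - 14} = \frac{1}{-49 - 14} = \frac{1}{-63} = - \frac{1}{63} \approx -0.015873$)
$B = \frac{1}{63}$ ($B = \left(-1\right) \left(- \frac{1}{63}\right) = \frac{1}{63} \approx 0.015873$)
$80 + B V{\left(-2 \right)} = 80 + \frac{1}{63} \left(-2\right) = 80 - \frac{2}{63} = \frac{5038}{63}$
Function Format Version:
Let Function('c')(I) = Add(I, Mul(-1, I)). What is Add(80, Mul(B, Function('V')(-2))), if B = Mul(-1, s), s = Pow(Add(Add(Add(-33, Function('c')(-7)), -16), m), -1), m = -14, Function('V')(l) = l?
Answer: Rational(5038, 63) ≈ 79.968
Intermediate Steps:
Function('c')(I) = 0
s = Rational(-1, 63) (s = Pow(Add(Add(Add(-33, 0), -16), -14), -1) = Pow(Add(Add(-33, -16), -14), -1) = Pow(Add(-49, -14), -1) = Pow(-63, -1) = Rational(-1, 63) ≈ -0.015873)
B = Rational(1, 63) (B = Mul(-1, Rational(-1, 63)) = Rational(1, 63) ≈ 0.015873)
Add(80, Mul(B, Function('V')(-2))) = Add(80, Mul(Rational(1, 63), -2)) = Add(80, Rational(-2, 63)) = Rational(5038, 63)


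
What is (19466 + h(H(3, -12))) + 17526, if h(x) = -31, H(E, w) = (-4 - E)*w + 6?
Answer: 36961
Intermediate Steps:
H(E, w) = 6 + w*(-4 - E) (H(E, w) = w*(-4 - E) + 6 = 6 + w*(-4 - E))
(19466 + h(H(3, -12))) + 17526 = (19466 - 31) + 17526 = 19435 + 17526 = 36961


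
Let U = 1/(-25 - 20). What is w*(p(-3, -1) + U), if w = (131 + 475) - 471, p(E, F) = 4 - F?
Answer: 672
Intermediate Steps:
w = 135 (w = 606 - 471 = 135)
U = -1/45 (U = 1/(-45) = -1/45 ≈ -0.022222)
w*(p(-3, -1) + U) = 135*((4 - 1*(-1)) - 1/45) = 135*((4 + 1) - 1/45) = 135*(5 - 1/45) = 135*(224/45) = 672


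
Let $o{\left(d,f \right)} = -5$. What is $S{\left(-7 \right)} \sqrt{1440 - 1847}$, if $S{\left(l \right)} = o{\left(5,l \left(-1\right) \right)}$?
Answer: $- 5 i \sqrt{407} \approx - 100.87 i$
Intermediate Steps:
$S{\left(l \right)} = -5$
$S{\left(-7 \right)} \sqrt{1440 - 1847} = - 5 \sqrt{1440 - 1847} = - 5 \sqrt{-407} = - 5 i \sqrt{407}$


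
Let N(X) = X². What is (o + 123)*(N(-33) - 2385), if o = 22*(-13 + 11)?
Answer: -102384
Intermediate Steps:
o = -44 (o = 22*(-2) = -44)
(o + 123)*(N(-33) - 2385) = (-44 + 123)*((-33)² - 2385) = 79*(1089 - 2385) = 79*(-1296) = -102384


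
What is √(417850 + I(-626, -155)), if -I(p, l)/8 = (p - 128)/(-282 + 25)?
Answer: 17*√95491434/257 ≈ 646.39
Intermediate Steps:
I(p, l) = -1024/257 + 8*p/257 (I(p, l) = -8*(p - 128)/(-282 + 25) = -8*(-128 + p)/(-257) = -8*(-128 + p)*(-1)/257 = -8*(128/257 - p/257) = -1024/257 + 8*p/257)
√(417850 + I(-626, -155)) = √(417850 + (-1024/257 + (8/257)*(-626))) = √(417850 + (-1024/257 - 5008/257)) = √(417850 - 6032/257) = √(107381418/257) = 17*√95491434/257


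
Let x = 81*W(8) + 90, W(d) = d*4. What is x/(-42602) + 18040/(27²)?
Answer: 383292451/15528429 ≈ 24.683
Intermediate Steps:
W(d) = 4*d
x = 2682 (x = 81*(4*8) + 90 = 81*32 + 90 = 2592 + 90 = 2682)
x/(-42602) + 18040/(27²) = 2682/(-42602) + 18040/(27²) = 2682*(-1/42602) + 18040/729 = -1341/21301 + 18040*(1/729) = -1341/21301 + 18040/729 = 383292451/15528429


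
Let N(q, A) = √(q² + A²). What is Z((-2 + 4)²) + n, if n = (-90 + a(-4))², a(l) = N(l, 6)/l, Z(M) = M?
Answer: 32429/4 + 90*√13 ≈ 8431.8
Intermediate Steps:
N(q, A) = √(A² + q²)
a(l) = √(36 + l²)/l (a(l) = √(6² + l²)/l = √(36 + l²)/l)
n = (-90 - √13/2)² (n = (-90 + √(36 + (-4)²)/(-4))² = (-90 - √(36 + 16)/4)² = (-90 - √13/2)² ≈ 8427.8)
Z((-2 + 4)²) + n = (-2 + 4)² + (180 + √13)²/4 = 2² + (180 + √13)²/4 = 4 + (180 + √13)²/4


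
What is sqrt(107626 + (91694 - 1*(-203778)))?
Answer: 23*sqrt(762) ≈ 634.90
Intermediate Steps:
sqrt(107626 + (91694 - 1*(-203778))) = sqrt(107626 + (91694 + 203778)) = sqrt(107626 + 295472) = sqrt(403098) = 23*sqrt(762)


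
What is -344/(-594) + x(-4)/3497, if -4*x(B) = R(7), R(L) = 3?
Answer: 2405045/4154436 ≈ 0.57891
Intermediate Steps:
x(B) = -¾ (x(B) = -¼*3 = -¾)
-344/(-594) + x(-4)/3497 = -344/(-594) - ¾/3497 = -344*(-1/594) - ¾*1/3497 = 172/297 - 3/13988 = 2405045/4154436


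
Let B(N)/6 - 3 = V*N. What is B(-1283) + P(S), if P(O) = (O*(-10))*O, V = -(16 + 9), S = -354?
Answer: -1060692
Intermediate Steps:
V = -25 (V = -1*25 = -25)
B(N) = 18 - 150*N (B(N) = 18 + 6*(-25*N) = 18 - 150*N)
P(O) = -10*O² (P(O) = (-10*O)*O = -10*O²)
B(-1283) + P(S) = (18 - 150*(-1283)) - 10*(-354)² = (18 + 192450) - 10*125316 = 192468 - 1253160 = -1060692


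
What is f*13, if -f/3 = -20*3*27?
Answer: 63180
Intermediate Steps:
f = 4860 (f = -3*(-20*3)*27 = -(-180)*27 = -3*(-1620) = 4860)
f*13 = 4860*13 = 63180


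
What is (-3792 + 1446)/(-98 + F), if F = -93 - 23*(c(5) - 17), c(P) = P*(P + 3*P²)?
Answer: 391/1500 ≈ 0.26067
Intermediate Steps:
F = -8902 (F = -93 - 23*(5²*(1 + 3*5) - 17) = -93 - 23*(25*(1 + 15) - 17) = -93 - 23*(25*16 - 17) = -93 - 23*(400 - 17) = -93 - 23*383 = -93 - 1*8809 = -93 - 8809 = -8902)
(-3792 + 1446)/(-98 + F) = (-3792 + 1446)/(-98 - 8902) = -2346/(-9000) = -2346*(-1/9000) = 391/1500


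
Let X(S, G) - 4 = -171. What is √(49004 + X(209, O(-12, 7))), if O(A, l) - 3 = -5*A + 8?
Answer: √48837 ≈ 220.99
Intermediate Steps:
O(A, l) = 11 - 5*A (O(A, l) = 3 + (-5*A + 8) = 3 + (8 - 5*A) = 11 - 5*A)
X(S, G) = -167 (X(S, G) = 4 - 171 = -167)
√(49004 + X(209, O(-12, 7))) = √(49004 - 167) = √48837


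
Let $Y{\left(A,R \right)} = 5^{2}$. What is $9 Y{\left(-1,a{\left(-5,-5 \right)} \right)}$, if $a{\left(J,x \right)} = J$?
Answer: $225$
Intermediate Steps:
$Y{\left(A,R \right)} = 25$
$9 Y{\left(-1,a{\left(-5,-5 \right)} \right)} = 9 \cdot 25 = 225$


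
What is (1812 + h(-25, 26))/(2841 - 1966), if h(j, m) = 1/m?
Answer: 47113/22750 ≈ 2.0709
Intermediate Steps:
(1812 + h(-25, 26))/(2841 - 1966) = (1812 + 1/26)/(2841 - 1966) = (1812 + 1/26)/875 = (47113/26)*(1/875) = 47113/22750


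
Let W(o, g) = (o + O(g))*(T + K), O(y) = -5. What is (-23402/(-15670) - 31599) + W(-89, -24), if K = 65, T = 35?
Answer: -321215464/7835 ≈ -40998.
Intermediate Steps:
W(o, g) = -500 + 100*o (W(o, g) = (o - 5)*(35 + 65) = (-5 + o)*100 = -500 + 100*o)
(-23402/(-15670) - 31599) + W(-89, -24) = (-23402/(-15670) - 31599) + (-500 + 100*(-89)) = (-23402*(-1/15670) - 31599) + (-500 - 8900) = (11701/7835 - 31599) - 9400 = -247566464/7835 - 9400 = -321215464/7835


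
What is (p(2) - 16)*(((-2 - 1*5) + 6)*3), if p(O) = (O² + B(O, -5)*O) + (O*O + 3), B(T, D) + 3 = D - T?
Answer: 75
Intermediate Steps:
B(T, D) = -3 + D - T (B(T, D) = -3 + (D - T) = -3 + D - T)
p(O) = 3 + 2*O² + O*(-8 - O) (p(O) = (O² + (-3 - 5 - O)*O) + (O*O + 3) = (O² + (-8 - O)*O) + (O² + 3) = (O² + O*(-8 - O)) + (3 + O²) = 3 + 2*O² + O*(-8 - O))
(p(2) - 16)*(((-2 - 1*5) + 6)*3) = ((3 + 2² - 8*2) - 16)*(((-2 - 1*5) + 6)*3) = ((3 + 4 - 16) - 16)*(((-2 - 5) + 6)*3) = (-9 - 16)*((-7 + 6)*3) = -(-25)*3 = -25*(-3) = 75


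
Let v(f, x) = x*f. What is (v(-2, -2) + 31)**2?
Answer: 1225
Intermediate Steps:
v(f, x) = f*x
(v(-2, -2) + 31)**2 = (-2*(-2) + 31)**2 = (4 + 31)**2 = 35**2 = 1225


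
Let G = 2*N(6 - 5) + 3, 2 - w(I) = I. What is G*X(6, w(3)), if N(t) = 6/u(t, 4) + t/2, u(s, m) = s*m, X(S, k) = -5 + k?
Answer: -42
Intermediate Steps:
w(I) = 2 - I
u(s, m) = m*s
N(t) = t/2 + 3/(2*t) (N(t) = 6/((4*t)) + t/2 = 6*(1/(4*t)) + t*(½) = 3/(2*t) + t/2 = t/2 + 3/(2*t))
G = 7 (G = 2*((3 + (6 - 5)²)/(2*(6 - 5))) + 3 = 2*((½)*(3 + 1²)/1) + 3 = 2*((½)*1*(3 + 1)) + 3 = 2*((½)*1*4) + 3 = 2*2 + 3 = 4 + 3 = 7)
G*X(6, w(3)) = 7*(-5 + (2 - 1*3)) = 7*(-5 + (2 - 3)) = 7*(-5 - 1) = 7*(-6) = -42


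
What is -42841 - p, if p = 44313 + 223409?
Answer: -310563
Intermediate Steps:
p = 267722
-42841 - p = -42841 - 1*267722 = -42841 - 267722 = -310563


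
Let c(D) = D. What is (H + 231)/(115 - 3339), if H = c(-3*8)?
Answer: -207/3224 ≈ -0.064206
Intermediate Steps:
H = -24 (H = -3*8 = -24)
(H + 231)/(115 - 3339) = (-24 + 231)/(115 - 3339) = 207/(-3224) = 207*(-1/3224) = -207/3224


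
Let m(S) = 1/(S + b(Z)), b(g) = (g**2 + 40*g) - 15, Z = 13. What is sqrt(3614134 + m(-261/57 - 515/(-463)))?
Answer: sqrt(125751802412468016170)/5898682 ≈ 1901.1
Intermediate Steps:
b(g) = -15 + g**2 + 40*g
m(S) = 1/(674 + S) (m(S) = 1/(S + (-15 + 13**2 + 40*13)) = 1/(S + (-15 + 169 + 520)) = 1/(S + 674) = 1/(674 + S))
sqrt(3614134 + m(-261/57 - 515/(-463))) = sqrt(3614134 + 1/(674 + (-261/57 - 515/(-463)))) = sqrt(3614134 + 1/(674 + (-261*1/57 - 515*(-1/463)))) = sqrt(3614134 + 1/(674 + (-87/19 + 515/463))) = sqrt(3614134 + 1/(674 - 30496/8797)) = sqrt(3614134 + 1/(5898682/8797)) = sqrt(3614134 + 8797/5898682) = sqrt(21318627180185/5898682) = sqrt(125751802412468016170)/5898682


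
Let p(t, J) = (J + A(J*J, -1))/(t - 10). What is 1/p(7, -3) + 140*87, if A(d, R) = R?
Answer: 48723/4 ≈ 12181.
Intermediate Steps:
p(t, J) = (-1 + J)/(-10 + t) (p(t, J) = (J - 1)/(t - 10) = (-1 + J)/(-10 + t))
1/p(7, -3) + 140*87 = 1/((-1 - 3)/(-10 + 7)) + 140*87 = 1/(-4/(-3)) + 12180 = 1/(-⅓*(-4)) + 12180 = 1/(4/3) + 12180 = ¾ + 12180 = 48723/4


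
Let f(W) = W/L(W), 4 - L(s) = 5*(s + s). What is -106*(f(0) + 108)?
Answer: -11448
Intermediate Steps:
L(s) = 4 - 10*s (L(s) = 4 - 5*(s + s) = 4 - 5*2*s = 4 - 10*s)
f(W) = W/(4 - 10*W)
-106*(f(0) + 108) = -106*(-1*0/(-4 + 10*0) + 108) = -106*(-1*0/(-4 + 0) + 108) = -106*(-1*0/(-4) + 108) = -106*(-1*0*(-1/4) + 108) = -106*(0 + 108) = -106*108 = -11448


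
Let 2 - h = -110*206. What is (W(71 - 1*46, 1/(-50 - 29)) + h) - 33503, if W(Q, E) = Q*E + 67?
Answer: -851171/79 ≈ -10774.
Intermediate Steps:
h = 22662 (h = 2 - (-110)*206 = 2 - 1*(-22660) = 2 + 22660 = 22662)
W(Q, E) = 67 + E*Q (W(Q, E) = E*Q + 67 = 67 + E*Q)
(W(71 - 1*46, 1/(-50 - 29)) + h) - 33503 = ((67 + (71 - 1*46)/(-50 - 29)) + 22662) - 33503 = ((67 + (71 - 46)/(-79)) + 22662) - 33503 = ((67 - 1/79*25) + 22662) - 33503 = ((67 - 25/79) + 22662) - 33503 = (5268/79 + 22662) - 33503 = 1795566/79 - 33503 = -851171/79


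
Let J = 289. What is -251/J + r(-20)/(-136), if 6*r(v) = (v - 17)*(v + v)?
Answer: -4651/1734 ≈ -2.6822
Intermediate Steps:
r(v) = v*(-17 + v)/3 (r(v) = ((v - 17)*(v + v))/6 = ((-17 + v)*(2*v))/6 = (2*v*(-17 + v))/6 = v*(-17 + v)/3)
-251/J + r(-20)/(-136) = -251/289 + ((⅓)*(-20)*(-17 - 20))/(-136) = -251*1/289 + ((⅓)*(-20)*(-37))*(-1/136) = -251/289 + (740/3)*(-1/136) = -251/289 - 185/102 = -4651/1734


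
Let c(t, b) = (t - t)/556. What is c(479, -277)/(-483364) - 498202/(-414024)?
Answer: 249101/207012 ≈ 1.2033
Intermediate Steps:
c(t, b) = 0 (c(t, b) = 0*(1/556) = 0)
c(479, -277)/(-483364) - 498202/(-414024) = 0/(-483364) - 498202/(-414024) = 0*(-1/483364) - 498202*(-1/414024) = 0 + 249101/207012 = 249101/207012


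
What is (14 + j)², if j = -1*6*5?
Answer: 256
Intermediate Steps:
j = -30 (j = -6*5 = -30)
(14 + j)² = (14 - 30)² = (-16)² = 256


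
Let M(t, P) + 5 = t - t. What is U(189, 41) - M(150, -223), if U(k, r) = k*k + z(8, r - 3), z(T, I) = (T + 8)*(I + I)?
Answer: 36942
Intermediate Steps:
z(T, I) = 2*I*(8 + T) (z(T, I) = (8 + T)*(2*I) = 2*I*(8 + T))
M(t, P) = -5 (M(t, P) = -5 + (t - t) = -5 + 0 = -5)
U(k, r) = -96 + k**2 + 32*r (U(k, r) = k*k + 2*(r - 3)*(8 + 8) = k**2 + 2*(-3 + r)*16 = k**2 + (-96 + 32*r) = -96 + k**2 + 32*r)
U(189, 41) - M(150, -223) = (-96 + 189**2 + 32*41) - 1*(-5) = (-96 + 35721 + 1312) + 5 = 36937 + 5 = 36942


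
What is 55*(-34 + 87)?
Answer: 2915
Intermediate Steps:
55*(-34 + 87) = 55*53 = 2915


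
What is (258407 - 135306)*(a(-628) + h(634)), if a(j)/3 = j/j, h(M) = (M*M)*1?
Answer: 49481554859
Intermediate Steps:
h(M) = M**2 (h(M) = M**2*1 = M**2)
a(j) = 3 (a(j) = 3*(j/j) = 3*1 = 3)
(258407 - 135306)*(a(-628) + h(634)) = (258407 - 135306)*(3 + 634**2) = 123101*(3 + 401956) = 123101*401959 = 49481554859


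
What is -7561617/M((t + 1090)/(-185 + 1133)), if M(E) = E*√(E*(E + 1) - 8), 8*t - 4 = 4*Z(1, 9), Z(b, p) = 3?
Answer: 2247240557*I*√34458/149318 ≈ 2.7937e+6*I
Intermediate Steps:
t = 2 (t = ½ + (4*3)/8 = ½ + (⅛)*12 = ½ + 3/2 = 2)
M(E) = E*√(-8 + E*(1 + E)) (M(E) = E*√(E*(1 + E) - 8) = E*√(-8 + E*(1 + E)))
-7561617/M((t + 1090)/(-185 + 1133)) = -7561617*(-185 + 1133)/((2 + 1090)*√(-8 + (2 + 1090)/(-185 + 1133) + ((2 + 1090)/(-185 + 1133))²)) = -7561617*79/(91*√(-8 + 1092/948 + (1092/948)²)) = -7561617*79/(91*√(-8 + 1092*(1/948) + (1092*(1/948))²)) = -7561617*79/(91*√(-8 + 91/79 + (91/79)²)) = -7561617*79/(91*√(-8 + 91/79 + 8281/6241)) = -7561617*(-6241*I*√34458/3135678) = -(-2247240557)*I*√34458/149318 = 2247240557*I*√34458/149318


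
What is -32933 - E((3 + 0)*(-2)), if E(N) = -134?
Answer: -32799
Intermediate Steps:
-32933 - E((3 + 0)*(-2)) = -32933 - 1*(-134) = -32933 + 134 = -32799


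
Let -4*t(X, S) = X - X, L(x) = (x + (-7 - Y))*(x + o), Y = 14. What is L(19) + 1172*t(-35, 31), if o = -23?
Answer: 8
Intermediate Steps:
L(x) = (-23 + x)*(-21 + x) (L(x) = (x + (-7 - 1*14))*(x - 23) = (x + (-7 - 14))*(-23 + x) = (x - 21)*(-23 + x) = (-21 + x)*(-23 + x) = (-23 + x)*(-21 + x))
t(X, S) = 0 (t(X, S) = -(X - X)/4 = -¼*0 = 0)
L(19) + 1172*t(-35, 31) = (483 + 19² - 44*19) + 1172*0 = (483 + 361 - 836) + 0 = 8 + 0 = 8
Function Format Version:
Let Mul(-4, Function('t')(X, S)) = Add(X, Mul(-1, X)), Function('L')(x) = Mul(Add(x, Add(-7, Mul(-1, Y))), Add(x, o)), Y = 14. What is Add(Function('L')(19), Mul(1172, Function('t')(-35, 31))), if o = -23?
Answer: 8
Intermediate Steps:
Function('L')(x) = Mul(Add(-23, x), Add(-21, x)) (Function('L')(x) = Mul(Add(x, Add(-7, Mul(-1, 14))), Add(x, -23)) = Mul(Add(x, Add(-7, -14)), Add(-23, x)) = Mul(Add(x, -21), Add(-23, x)) = Mul(Add(-21, x), Add(-23, x)) = Mul(Add(-23, x), Add(-21, x)))
Function('t')(X, S) = 0 (Function('t')(X, S) = Mul(Rational(-1, 4), Add(X, Mul(-1, X))) = Mul(Rational(-1, 4), 0) = 0)
Add(Function('L')(19), Mul(1172, Function('t')(-35, 31))) = Add(Add(483, Pow(19, 2), Mul(-44, 19)), Mul(1172, 0)) = Add(Add(483, 361, -836), 0) = Add(8, 0) = 8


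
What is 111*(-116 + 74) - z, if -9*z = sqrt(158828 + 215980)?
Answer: -4662 + 2*sqrt(93702)/9 ≈ -4594.0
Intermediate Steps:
z = -2*sqrt(93702)/9 (z = -sqrt(158828 + 215980)/9 = -2*sqrt(93702)/9 ≈ -68.024)
111*(-116 + 74) - z = 111*(-116 + 74) - (-2)*sqrt(93702)/9 = 111*(-42) + 2*sqrt(93702)/9 = -4662 + 2*sqrt(93702)/9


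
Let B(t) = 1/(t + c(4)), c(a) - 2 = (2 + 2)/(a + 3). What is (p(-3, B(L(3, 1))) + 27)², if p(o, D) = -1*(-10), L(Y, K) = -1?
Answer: 1369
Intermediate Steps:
c(a) = 2 + 4/(3 + a) (c(a) = 2 + (2 + 2)/(a + 3) = 2 + 4/(3 + a))
B(t) = 1/(18/7 + t) (B(t) = 1/(t + 2*(5 + 4)/(3 + 4)) = 1/(t + 2*9/7) = 1/(t + 2*(⅐)*9) = 1/(t + 18/7) = 1/(18/7 + t))
p(o, D) = 10
(p(-3, B(L(3, 1))) + 27)² = (10 + 27)² = 37² = 1369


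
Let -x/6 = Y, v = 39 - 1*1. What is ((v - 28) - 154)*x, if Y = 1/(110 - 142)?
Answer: -27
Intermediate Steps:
v = 38 (v = 39 - 1 = 38)
Y = -1/32 (Y = 1/(-32) = -1/32 ≈ -0.031250)
x = 3/16 (x = -6*(-1/32) = 3/16 ≈ 0.18750)
((v - 28) - 154)*x = ((38 - 28) - 154)*(3/16) = (10 - 154)*(3/16) = -144*3/16 = -27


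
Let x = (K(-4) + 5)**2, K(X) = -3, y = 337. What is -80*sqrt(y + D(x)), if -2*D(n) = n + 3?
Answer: -40*sqrt(1334) ≈ -1461.0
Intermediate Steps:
x = 4 (x = (-3 + 5)**2 = 2**2 = 4)
D(n) = -3/2 - n/2 (D(n) = -(n + 3)/2 = -(3 + n)/2 = -3/2 - n/2)
-80*sqrt(y + D(x)) = -80*sqrt(337 + (-3/2 - 1/2*4)) = -80*sqrt(337 + (-3/2 - 2)) = -80*sqrt(337 - 7/2) = -40*sqrt(1334)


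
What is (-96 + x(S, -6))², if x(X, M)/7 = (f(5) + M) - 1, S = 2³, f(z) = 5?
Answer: 12100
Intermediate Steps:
S = 8
x(X, M) = 28 + 7*M (x(X, M) = 7*((5 + M) - 1) = 7*(4 + M) = 28 + 7*M)
(-96 + x(S, -6))² = (-96 + (28 + 7*(-6)))² = (-96 + (28 - 42))² = (-96 - 14)² = (-110)² = 12100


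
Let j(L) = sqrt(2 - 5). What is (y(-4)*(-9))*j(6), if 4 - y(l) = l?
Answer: -72*I*sqrt(3) ≈ -124.71*I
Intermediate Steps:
y(l) = 4 - l
j(L) = I*sqrt(3) (j(L) = sqrt(-3) = I*sqrt(3))
(y(-4)*(-9))*j(6) = ((4 - 1*(-4))*(-9))*(I*sqrt(3)) = ((4 + 4)*(-9))*(I*sqrt(3)) = (8*(-9))*(I*sqrt(3)) = -72*I*sqrt(3)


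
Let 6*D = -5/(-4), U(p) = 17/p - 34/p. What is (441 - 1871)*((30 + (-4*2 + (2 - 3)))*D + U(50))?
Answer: -115401/20 ≈ -5770.0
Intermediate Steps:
U(p) = -17/p
D = 5/24 (D = (-5/(-4))/6 = (-5*(-¼))/6 = (⅙)*(5/4) = 5/24 ≈ 0.20833)
(441 - 1871)*((30 + (-4*2 + (2 - 3)))*D + U(50)) = (441 - 1871)*((30 + (-4*2 + (2 - 3)))*(5/24) - 17/50) = -1430*((30 + (-8 - 1))*(5/24) - 17*1/50) = -1430*((30 - 9)*(5/24) - 17/50) = -1430*(21*(5/24) - 17/50) = -1430*(35/8 - 17/50) = -1430*807/200 = -115401/20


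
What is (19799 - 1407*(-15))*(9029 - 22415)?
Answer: -547540944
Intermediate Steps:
(19799 - 1407*(-15))*(9029 - 22415) = (19799 + 21105)*(-13386) = 40904*(-13386) = -547540944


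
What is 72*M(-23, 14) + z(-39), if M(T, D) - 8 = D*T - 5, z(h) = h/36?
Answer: -275629/12 ≈ -22969.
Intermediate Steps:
z(h) = h/36 (z(h) = h*(1/36) = h/36)
M(T, D) = 3 + D*T (M(T, D) = 8 + (D*T - 5) = 8 + (-5 + D*T) = 3 + D*T)
72*M(-23, 14) + z(-39) = 72*(3 + 14*(-23)) + (1/36)*(-39) = 72*(3 - 322) - 13/12 = 72*(-319) - 13/12 = -22968 - 13/12 = -275629/12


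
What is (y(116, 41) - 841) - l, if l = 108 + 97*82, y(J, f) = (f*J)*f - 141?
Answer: 185952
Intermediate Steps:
y(J, f) = -141 + J*f² (y(J, f) = (J*f)*f - 141 = J*f² - 141 = -141 + J*f²)
l = 8062 (l = 108 + 7954 = 8062)
(y(116, 41) - 841) - l = ((-141 + 116*41²) - 841) - 1*8062 = ((-141 + 116*1681) - 841) - 8062 = ((-141 + 194996) - 841) - 8062 = (194855 - 841) - 8062 = 194014 - 8062 = 185952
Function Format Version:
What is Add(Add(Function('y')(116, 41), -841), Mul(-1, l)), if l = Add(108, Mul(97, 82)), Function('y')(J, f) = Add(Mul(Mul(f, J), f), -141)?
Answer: 185952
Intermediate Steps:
Function('y')(J, f) = Add(-141, Mul(J, Pow(f, 2))) (Function('y')(J, f) = Add(Mul(Mul(J, f), f), -141) = Add(Mul(J, Pow(f, 2)), -141) = Add(-141, Mul(J, Pow(f, 2))))
l = 8062 (l = Add(108, 7954) = 8062)
Add(Add(Function('y')(116, 41), -841), Mul(-1, l)) = Add(Add(Add(-141, Mul(116, Pow(41, 2))), -841), Mul(-1, 8062)) = Add(Add(Add(-141, Mul(116, 1681)), -841), -8062) = Add(Add(Add(-141, 194996), -841), -8062) = Add(Add(194855, -841), -8062) = Add(194014, -8062) = 185952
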